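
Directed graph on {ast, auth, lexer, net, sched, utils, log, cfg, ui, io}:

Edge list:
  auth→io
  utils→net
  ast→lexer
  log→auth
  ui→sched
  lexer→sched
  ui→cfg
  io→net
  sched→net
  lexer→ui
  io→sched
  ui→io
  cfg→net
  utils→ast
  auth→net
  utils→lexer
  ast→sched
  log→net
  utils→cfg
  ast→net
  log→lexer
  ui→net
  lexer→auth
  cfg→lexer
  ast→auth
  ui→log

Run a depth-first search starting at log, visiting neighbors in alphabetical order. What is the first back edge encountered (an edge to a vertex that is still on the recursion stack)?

cfg→lexer

DFS from log (visiting neighbors in alphabetical order); mark gray on enter, black on exit:
log gray
  auth gray
    io gray
      net gray
      net black
      sched gray
        sched→net: net black — skip
      sched black
    io black
    auth→net: net black — skip
  auth black
  lexer gray
    lexer→auth: auth black — skip
    lexer→sched: sched black — skip
    ui gray
      cfg gray
        cfg→lexer: lexer is gray → back edge
First back edge: cfg → lexer.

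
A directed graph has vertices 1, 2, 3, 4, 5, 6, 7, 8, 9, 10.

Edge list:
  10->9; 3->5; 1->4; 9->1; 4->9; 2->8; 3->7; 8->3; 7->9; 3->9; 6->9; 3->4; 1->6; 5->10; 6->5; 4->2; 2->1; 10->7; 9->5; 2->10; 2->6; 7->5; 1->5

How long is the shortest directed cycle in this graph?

For each vertex v, BFS finds the shortest path from v back to v.
The shortest such closed walk is 4 → 9 → 1 → 4, length 3.

3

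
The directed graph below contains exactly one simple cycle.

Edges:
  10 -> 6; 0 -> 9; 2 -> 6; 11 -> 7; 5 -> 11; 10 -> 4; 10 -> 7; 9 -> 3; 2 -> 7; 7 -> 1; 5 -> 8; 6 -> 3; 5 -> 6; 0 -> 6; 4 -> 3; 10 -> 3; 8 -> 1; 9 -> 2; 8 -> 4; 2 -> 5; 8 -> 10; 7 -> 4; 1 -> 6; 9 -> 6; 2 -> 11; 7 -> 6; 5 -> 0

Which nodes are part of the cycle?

0, 2, 5, 9

DFS with gray/black marking from 2:
2 gray
  7 gray
    4 gray
      3 gray
      3 black
    4 black
    6 gray
      6→3: 3 black — skip
    6 black
    1 gray
      1→6: 6 black — skip
    1 black
  7 black
  5 gray
    5→6: 6 black — skip
    8 gray
      8→4: 4 black — skip
      8→1: 1 black — skip
      10 gray
        10→3: 3 black — skip
        10→6: 6 black — skip
        10→4: 4 black — skip
        10→7: 7 black — skip
      10 black
    8 black
    11 gray
      11→7: 7 black — skip
    11 black
    0 gray
      9 gray
        9→2: 2 is gray → back edge
Back edge closes the cycle 2 → 5 → 0 → 9 → 2; its vertices are {0, 2, 5, 9}.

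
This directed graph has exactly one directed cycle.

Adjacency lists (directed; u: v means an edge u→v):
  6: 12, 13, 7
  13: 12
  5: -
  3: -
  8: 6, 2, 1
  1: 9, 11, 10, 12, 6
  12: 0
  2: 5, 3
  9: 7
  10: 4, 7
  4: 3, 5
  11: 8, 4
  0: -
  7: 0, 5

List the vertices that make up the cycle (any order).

1, 8, 11

DFS with gray/black marking from 1:
1 gray
  9 gray
    7 gray
      0 gray
      0 black
      5 gray
      5 black
    7 black
  9 black
  11 gray
    8 gray
      6 gray
        12 gray
          12→0: 0 black — skip
        12 black
        13 gray
          13→12: 12 black — skip
        13 black
        6→7: 7 black — skip
      6 black
      2 gray
        2→5: 5 black — skip
        3 gray
        3 black
      2 black
      8→1: 1 is gray → back edge
Back edge closes the cycle 1 → 11 → 8 → 1; its vertices are {1, 8, 11}.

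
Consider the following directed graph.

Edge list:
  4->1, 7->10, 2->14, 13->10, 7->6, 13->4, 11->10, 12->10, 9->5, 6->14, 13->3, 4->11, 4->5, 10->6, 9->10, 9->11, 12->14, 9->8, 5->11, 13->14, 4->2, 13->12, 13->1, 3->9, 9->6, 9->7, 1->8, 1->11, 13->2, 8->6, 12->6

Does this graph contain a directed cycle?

No

DFS with white/gray/black marking, starting from 4:
4 gray
  5 gray
    11 gray
      10 gray
        6 gray
          14 gray
          14 black
        6 black
      10 black
    11 black
  5 black
  4→11: 11 black — skip
  2 gray
    2→14: 14 black — skip
  2 black
  1 gray
    1→11: 11 black — skip
    8 gray
      8→6: 6 black — skip
    8 black
  1 black
4 black
3 gray
  9 gray
    7 gray
      7→6: 6 black — skip
      7→10: 10 black — skip
    7 black
    9→6: 6 black — skip
    9→10: 10 black — skip
    9→8: 8 black — skip
    9→11: 11 black — skip
    9→5: 5 black — skip
  9 black
3 black
12 gray
  12→6: 6 black — skip
  12→14: 14 black — skip
  12→10: 10 black — skip
12 black
13 gray
  13→14: 14 black — skip
  13→12: 12 black — skip
  13→4: 4 black — skip
  13→10: 10 black — skip
  13→3: 3 black — skip
  13→1: 1 black — skip
  13→2: 2 black — skip
13 black
Every edge goes to a white or black vertex — no back edge, so the graph is acyclic.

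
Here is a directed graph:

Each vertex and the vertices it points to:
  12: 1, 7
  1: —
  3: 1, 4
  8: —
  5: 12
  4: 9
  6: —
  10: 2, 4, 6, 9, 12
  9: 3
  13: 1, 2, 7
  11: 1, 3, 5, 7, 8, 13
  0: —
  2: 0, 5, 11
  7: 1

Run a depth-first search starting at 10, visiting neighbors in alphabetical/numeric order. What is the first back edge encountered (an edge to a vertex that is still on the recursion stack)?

DFS from 10 (visiting neighbors in alphabetical/numeric order); mark gray on enter, black on exit:
10 gray
  2 gray
    0 gray
    0 black
    5 gray
      12 gray
        1 gray
        1 black
        7 gray
          7→1: 1 black — skip
        7 black
      12 black
    5 black
    11 gray
      11→1: 1 black — skip
      3 gray
        3→1: 1 black — skip
        4 gray
          9 gray
            9→3: 3 is gray → back edge
First back edge: 9 → 3.

9→3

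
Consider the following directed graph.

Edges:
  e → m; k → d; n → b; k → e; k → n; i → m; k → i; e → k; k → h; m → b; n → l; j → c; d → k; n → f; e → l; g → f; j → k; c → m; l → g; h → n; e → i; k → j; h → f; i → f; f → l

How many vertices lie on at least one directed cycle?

7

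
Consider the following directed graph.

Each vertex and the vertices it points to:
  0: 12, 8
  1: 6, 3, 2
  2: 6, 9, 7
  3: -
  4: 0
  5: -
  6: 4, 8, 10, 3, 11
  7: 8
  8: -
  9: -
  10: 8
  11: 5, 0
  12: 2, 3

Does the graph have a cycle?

Yes

DFS with white/gray/black marking, starting from 9:
9 gray
9 black
0 gray
  12 gray
    2 gray
      6 gray
        4 gray
          4→0: 0 is gray → back edge
Back edge found, so a cycle exists: 0 → 12 → 2 → 6 → 4 → 0.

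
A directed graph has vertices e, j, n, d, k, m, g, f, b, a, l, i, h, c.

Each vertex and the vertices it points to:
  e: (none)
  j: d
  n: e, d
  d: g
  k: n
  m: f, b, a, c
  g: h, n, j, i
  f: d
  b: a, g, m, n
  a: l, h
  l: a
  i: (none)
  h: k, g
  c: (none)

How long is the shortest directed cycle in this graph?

2

For each vertex v, BFS finds the shortest path from v back to v.
The shortest such closed walk is m → b → m, length 2.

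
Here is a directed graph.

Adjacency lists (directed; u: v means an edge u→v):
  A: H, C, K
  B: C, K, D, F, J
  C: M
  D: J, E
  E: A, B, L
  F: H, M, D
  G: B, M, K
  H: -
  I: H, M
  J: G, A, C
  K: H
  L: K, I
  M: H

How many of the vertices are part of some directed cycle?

6

A vertex is on a directed cycle iff it belongs to a strongly connected component of size ≥ 2 (or has a self-loop).
The vertices on cycles are {B, D, E, F, G, J} — 6 in total.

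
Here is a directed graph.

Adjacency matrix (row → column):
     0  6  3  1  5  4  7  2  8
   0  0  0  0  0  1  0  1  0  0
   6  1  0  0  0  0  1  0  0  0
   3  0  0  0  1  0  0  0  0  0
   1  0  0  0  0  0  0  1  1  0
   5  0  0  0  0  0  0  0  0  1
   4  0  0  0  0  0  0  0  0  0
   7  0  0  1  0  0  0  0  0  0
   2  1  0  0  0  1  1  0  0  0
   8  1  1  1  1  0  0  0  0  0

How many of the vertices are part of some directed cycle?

8

A vertex is on a directed cycle iff it belongs to a strongly connected component of size ≥ 2 (or has a self-loop).
The vertices on cycles are {0, 1, 2, 3, 5, 6, 7, 8} — 8 in total.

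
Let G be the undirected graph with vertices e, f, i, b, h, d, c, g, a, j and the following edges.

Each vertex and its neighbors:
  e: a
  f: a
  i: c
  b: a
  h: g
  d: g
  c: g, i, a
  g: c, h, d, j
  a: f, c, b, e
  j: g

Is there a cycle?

No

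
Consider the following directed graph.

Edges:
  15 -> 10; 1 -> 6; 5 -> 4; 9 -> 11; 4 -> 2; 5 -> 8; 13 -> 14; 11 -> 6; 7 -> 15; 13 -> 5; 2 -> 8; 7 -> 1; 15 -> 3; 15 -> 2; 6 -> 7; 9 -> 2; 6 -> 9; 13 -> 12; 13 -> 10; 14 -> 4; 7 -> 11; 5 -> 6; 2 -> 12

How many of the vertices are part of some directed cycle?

A vertex is on a directed cycle iff it belongs to a strongly connected component of size ≥ 2 (or has a self-loop).
The vertices on cycles are {1, 6, 7, 9, 11} — 5 in total.

5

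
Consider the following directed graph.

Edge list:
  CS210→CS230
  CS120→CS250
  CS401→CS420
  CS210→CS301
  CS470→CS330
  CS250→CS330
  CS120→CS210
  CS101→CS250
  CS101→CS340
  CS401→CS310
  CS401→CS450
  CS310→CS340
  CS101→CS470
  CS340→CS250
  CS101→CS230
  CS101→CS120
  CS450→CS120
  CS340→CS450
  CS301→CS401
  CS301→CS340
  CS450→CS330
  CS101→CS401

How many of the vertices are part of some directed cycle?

A vertex is on a directed cycle iff it belongs to a strongly connected component of size ≥ 2 (or has a self-loop).
The vertices on cycles are {CS120, CS210, CS301, CS310, CS340, CS401, CS450} — 7 in total.

7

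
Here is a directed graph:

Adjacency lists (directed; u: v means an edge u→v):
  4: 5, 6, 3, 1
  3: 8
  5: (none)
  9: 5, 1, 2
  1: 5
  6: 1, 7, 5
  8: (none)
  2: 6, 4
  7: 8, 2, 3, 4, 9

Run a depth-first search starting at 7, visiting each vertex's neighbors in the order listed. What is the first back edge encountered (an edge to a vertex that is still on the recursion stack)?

6->7

DFS from 7 (visiting each vertex's neighbors in the order listed); mark gray on enter, black on exit:
7 gray
  8 gray
  8 black
  2 gray
    6 gray
      1 gray
        5 gray
        5 black
      1 black
      6→7: 7 is gray → back edge
First back edge: 6 → 7.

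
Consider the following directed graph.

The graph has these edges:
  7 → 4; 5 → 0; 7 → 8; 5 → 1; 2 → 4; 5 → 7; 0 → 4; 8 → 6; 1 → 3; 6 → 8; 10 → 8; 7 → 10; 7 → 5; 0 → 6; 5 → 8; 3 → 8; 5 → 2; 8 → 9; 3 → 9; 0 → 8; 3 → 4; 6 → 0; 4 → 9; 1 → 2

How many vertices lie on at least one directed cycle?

A vertex is on a directed cycle iff it belongs to a strongly connected component of size ≥ 2 (or has a self-loop).
The vertices on cycles are {0, 5, 6, 7, 8} — 5 in total.

5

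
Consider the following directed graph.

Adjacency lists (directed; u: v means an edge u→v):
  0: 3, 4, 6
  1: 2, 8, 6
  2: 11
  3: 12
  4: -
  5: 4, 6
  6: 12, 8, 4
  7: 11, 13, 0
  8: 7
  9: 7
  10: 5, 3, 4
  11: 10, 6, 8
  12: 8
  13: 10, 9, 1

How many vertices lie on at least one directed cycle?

A vertex is on a directed cycle iff it belongs to a strongly connected component of size ≥ 2 (or has a self-loop).
The vertices on cycles are {0, 1, 2, 3, 5, 6, 7, 8, 9, 10, 11, 12, 13} — 13 in total.

13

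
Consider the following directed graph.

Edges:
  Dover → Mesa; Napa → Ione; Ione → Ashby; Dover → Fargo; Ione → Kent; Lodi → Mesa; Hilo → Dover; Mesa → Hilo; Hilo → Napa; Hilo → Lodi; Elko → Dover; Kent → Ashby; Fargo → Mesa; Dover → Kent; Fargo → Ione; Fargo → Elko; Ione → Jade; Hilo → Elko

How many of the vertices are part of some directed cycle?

A vertex is on a directed cycle iff it belongs to a strongly connected component of size ≥ 2 (or has a self-loop).
The vertices on cycles are {Elko, Hilo, Lodi, Mesa, Dover, Fargo} — 6 in total.

6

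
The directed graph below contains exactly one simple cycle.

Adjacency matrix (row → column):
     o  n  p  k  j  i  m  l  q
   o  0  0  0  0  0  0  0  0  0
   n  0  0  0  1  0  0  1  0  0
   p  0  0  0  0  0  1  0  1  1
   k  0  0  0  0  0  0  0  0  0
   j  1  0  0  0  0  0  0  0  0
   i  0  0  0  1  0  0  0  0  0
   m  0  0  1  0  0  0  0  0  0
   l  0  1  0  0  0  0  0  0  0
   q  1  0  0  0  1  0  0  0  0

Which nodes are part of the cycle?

DFS with gray/black marking from p:
p gray
  i gray
    k gray
    k black
  i black
  l gray
    n gray
      n→k: k black — skip
      m gray
        m→p: p is gray → back edge
Back edge closes the cycle p → l → n → m → p; its vertices are {l, m, n, p}.

l, m, n, p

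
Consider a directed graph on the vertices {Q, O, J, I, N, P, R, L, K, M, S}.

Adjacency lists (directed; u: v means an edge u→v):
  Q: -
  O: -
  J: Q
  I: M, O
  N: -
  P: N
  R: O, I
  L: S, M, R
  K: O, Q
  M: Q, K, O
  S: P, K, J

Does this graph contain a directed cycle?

No

DFS with white/gray/black marking, starting from O:
O gray
O black
Q gray
Q black
J gray
  J→Q: Q black — skip
J black
I gray
  M gray
    M→Q: Q black — skip
    K gray
      K→O: O black — skip
      K→Q: Q black — skip
    K black
    M→O: O black — skip
  M black
  I→O: O black — skip
I black
N gray
N black
P gray
  P→N: N black — skip
P black
R gray
  R→O: O black — skip
  R→I: I black — skip
R black
L gray
  S gray
    S→P: P black — skip
    S→K: K black — skip
    S→J: J black — skip
  S black
  L→M: M black — skip
  L→R: R black — skip
L black
Every edge goes to a white or black vertex — no back edge, so the graph is acyclic.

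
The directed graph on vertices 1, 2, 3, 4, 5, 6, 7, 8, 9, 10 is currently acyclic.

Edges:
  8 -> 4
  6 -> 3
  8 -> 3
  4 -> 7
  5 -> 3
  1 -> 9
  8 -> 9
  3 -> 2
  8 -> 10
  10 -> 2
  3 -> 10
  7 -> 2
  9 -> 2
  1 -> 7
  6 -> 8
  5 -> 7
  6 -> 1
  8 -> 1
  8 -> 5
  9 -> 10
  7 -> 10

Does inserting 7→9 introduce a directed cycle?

No

Adding 7→9 creates a cycle iff 9 can already reach 7.
Explore from 9: no path reaches 7. The graph stays acyclic.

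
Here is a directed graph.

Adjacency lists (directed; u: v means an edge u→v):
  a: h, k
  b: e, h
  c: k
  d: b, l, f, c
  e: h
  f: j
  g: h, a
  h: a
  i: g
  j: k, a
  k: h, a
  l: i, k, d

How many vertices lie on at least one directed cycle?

5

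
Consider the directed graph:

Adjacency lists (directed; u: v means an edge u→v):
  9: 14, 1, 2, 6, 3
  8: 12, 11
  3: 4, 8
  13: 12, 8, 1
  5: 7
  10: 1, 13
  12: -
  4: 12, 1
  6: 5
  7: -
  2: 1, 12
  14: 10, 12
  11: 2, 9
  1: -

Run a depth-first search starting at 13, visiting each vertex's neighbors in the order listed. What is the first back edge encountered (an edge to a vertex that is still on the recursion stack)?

10→13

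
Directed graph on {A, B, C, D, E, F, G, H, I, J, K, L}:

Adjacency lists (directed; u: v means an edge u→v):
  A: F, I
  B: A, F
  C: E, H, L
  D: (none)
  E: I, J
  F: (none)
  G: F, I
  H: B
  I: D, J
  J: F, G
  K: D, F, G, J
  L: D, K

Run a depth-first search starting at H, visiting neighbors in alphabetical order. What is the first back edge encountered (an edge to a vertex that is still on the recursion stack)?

G→I

DFS from H (visiting neighbors in alphabetical order); mark gray on enter, black on exit:
H gray
  B gray
    A gray
      F gray
      F black
      I gray
        D gray
        D black
        J gray
          J→F: F black — skip
          G gray
            G→F: F black — skip
            G→I: I is gray → back edge
First back edge: G → I.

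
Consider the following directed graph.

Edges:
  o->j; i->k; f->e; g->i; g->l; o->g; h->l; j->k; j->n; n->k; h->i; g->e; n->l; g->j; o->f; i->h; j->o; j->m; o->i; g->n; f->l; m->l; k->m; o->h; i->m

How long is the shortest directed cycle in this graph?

2

For each vertex v, BFS finds the shortest path from v back to v.
The shortest such closed walk is o → j → o, length 2.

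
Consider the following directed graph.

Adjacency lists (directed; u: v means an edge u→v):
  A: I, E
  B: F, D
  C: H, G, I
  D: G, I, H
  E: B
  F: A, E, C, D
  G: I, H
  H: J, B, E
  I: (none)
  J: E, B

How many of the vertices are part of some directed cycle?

A vertex is on a directed cycle iff it belongs to a strongly connected component of size ≥ 2 (or has a self-loop).
The vertices on cycles are {A, B, C, D, E, F, G, H, J} — 9 in total.

9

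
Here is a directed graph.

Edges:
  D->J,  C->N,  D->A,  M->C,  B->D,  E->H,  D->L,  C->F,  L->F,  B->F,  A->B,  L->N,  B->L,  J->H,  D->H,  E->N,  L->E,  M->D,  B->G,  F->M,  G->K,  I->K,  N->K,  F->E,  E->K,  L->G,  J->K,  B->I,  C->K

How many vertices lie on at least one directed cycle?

7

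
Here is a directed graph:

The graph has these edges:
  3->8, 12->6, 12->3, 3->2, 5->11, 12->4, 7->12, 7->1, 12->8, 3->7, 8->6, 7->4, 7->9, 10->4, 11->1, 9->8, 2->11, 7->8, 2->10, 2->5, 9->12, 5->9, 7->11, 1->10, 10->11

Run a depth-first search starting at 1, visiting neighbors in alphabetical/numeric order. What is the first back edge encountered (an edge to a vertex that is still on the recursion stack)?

DFS from 1 (visiting neighbors in alphabetical/numeric order); mark gray on enter, black on exit:
1 gray
  10 gray
    4 gray
    4 black
    11 gray
      11→1: 1 is gray → back edge
First back edge: 11 → 1.

11->1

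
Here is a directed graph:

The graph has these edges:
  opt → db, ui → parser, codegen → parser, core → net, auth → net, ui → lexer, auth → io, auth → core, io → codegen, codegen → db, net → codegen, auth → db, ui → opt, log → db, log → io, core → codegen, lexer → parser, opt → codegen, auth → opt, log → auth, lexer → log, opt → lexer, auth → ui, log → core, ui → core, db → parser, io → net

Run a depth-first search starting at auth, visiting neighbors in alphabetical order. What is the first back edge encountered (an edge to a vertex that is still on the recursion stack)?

log->auth

DFS from auth (visiting neighbors in alphabetical order); mark gray on enter, black on exit:
auth gray
  core gray
    codegen gray
      db gray
        parser gray
        parser black
      db black
      codegen→parser: parser black — skip
    codegen black
    net gray
      net→codegen: codegen black — skip
    net black
  core black
  auth→db: db black — skip
  io gray
    io→codegen: codegen black — skip
    io→net: net black — skip
  io black
  auth→net: net black — skip
  opt gray
    opt→codegen: codegen black — skip
    opt→db: db black — skip
    lexer gray
      log gray
        log→auth: auth is gray → back edge
First back edge: log → auth.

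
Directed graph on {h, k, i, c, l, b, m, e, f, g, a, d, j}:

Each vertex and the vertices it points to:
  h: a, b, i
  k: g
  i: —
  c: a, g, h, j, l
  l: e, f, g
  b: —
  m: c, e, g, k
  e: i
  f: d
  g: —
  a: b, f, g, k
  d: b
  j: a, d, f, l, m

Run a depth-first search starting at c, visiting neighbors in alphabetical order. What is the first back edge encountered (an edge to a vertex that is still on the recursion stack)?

m→c

DFS from c (visiting neighbors in alphabetical order); mark gray on enter, black on exit:
c gray
  a gray
    b gray
    b black
    f gray
      d gray
        d→b: b black — skip
      d black
    f black
    g gray
    g black
    k gray
      k→g: g black — skip
    k black
  a black
  c→g: g black — skip
  h gray
    h→a: a black — skip
    h→b: b black — skip
    i gray
    i black
  h black
  j gray
    j→a: a black — skip
    j→d: d black — skip
    j→f: f black — skip
    l gray
      e gray
        e→i: i black — skip
      e black
      l→f: f black — skip
      l→g: g black — skip
    l black
    m gray
      m→c: c is gray → back edge
First back edge: m → c.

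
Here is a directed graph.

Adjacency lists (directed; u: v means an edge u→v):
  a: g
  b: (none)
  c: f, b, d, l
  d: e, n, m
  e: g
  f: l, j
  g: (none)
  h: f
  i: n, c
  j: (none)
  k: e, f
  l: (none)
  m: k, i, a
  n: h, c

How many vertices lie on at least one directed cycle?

5

A vertex is on a directed cycle iff it belongs to a strongly connected component of size ≥ 2 (or has a self-loop).
The vertices on cycles are {c, d, i, m, n} — 5 in total.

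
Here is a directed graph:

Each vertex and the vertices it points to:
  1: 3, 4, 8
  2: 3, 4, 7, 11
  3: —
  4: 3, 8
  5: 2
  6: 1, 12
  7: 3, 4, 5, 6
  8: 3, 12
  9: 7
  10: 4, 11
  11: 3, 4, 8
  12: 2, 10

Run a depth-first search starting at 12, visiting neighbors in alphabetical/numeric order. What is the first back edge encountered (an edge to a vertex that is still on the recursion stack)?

DFS from 12 (visiting neighbors in alphabetical/numeric order); mark gray on enter, black on exit:
12 gray
  2 gray
    3 gray
    3 black
    4 gray
      4→3: 3 black — skip
      8 gray
        8→3: 3 black — skip
        8→12: 12 is gray → back edge
First back edge: 8 → 12.

8->12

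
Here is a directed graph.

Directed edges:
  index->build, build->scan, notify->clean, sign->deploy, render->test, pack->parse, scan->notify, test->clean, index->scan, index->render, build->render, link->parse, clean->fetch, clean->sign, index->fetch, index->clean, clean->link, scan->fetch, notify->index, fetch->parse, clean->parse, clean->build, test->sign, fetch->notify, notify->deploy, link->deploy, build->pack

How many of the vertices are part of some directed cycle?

A vertex is on a directed cycle iff it belongs to a strongly connected component of size ≥ 2 (or has a self-loop).
The vertices on cycles are {scan, test, build, clean, fetch, index, notify, render} — 8 in total.

8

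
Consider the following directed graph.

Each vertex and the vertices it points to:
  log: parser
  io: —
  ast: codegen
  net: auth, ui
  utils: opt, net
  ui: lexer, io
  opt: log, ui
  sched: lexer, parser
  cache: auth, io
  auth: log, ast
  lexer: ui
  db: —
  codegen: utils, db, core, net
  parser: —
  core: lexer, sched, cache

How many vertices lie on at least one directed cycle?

9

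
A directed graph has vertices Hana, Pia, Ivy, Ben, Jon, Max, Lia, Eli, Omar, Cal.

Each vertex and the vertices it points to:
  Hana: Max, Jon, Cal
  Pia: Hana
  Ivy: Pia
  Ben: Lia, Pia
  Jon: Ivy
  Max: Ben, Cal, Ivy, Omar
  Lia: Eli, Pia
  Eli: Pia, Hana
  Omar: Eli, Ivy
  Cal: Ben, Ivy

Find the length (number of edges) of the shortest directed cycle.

For each vertex v, BFS finds the shortest path from v back to v.
The shortest such closed walk is Hana → Max → Omar → Eli → Hana, length 4.

4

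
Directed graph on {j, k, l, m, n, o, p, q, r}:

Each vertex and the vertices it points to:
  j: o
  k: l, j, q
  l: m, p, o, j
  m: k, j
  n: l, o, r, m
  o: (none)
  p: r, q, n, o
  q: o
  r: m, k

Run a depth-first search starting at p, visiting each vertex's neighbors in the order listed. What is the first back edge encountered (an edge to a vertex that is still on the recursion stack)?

DFS from p (visiting each vertex's neighbors in the order listed); mark gray on enter, black on exit:
p gray
  r gray
    m gray
      k gray
        l gray
          l→m: m is gray → back edge
First back edge: l → m.

l→m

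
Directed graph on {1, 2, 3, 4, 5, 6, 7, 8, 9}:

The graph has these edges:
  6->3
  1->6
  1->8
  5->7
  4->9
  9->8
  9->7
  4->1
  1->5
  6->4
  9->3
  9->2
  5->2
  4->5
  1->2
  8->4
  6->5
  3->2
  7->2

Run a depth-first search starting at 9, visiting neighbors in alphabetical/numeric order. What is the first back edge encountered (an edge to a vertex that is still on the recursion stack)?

6→4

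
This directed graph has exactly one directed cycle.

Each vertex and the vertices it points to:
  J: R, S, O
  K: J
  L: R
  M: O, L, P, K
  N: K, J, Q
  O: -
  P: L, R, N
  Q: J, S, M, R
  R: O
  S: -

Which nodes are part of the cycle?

M, N, P, Q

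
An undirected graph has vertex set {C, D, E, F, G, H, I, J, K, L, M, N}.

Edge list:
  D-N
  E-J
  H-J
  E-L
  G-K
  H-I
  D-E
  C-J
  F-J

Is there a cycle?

No

DFS, tracking each vertex's parent; an edge to a visited non-parent vertex closes a cycle.
Start from N:
visit N (parent –)
  visit D (parent N)
    visit E (parent D)
      E–D: parent, skip
      visit J (parent E)
        visit C (parent J)
          C–J: parent, skip
        visit F (parent J)
          F–J: parent, skip
        J–E: parent, skip
        visit H (parent J)
          H–J: parent, skip
          visit I (parent H)
            I–H: parent, skip
      visit L (parent E)
        L–E: parent, skip
    D–N: parent, skip
visit G (parent –)
  visit K (parent G)
    K–G: parent, skip
visit M (parent –)
No non-parent visited neighbor found — the graph is a forest.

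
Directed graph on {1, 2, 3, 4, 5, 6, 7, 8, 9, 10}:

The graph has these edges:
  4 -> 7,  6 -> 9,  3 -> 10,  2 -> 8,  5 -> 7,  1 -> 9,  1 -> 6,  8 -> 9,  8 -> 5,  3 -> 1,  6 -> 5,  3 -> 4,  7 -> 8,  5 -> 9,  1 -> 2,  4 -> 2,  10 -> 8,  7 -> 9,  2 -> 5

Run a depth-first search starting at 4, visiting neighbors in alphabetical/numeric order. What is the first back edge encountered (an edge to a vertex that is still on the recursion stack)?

8->5

DFS from 4 (visiting neighbors in alphabetical/numeric order); mark gray on enter, black on exit:
4 gray
  2 gray
    5 gray
      7 gray
        8 gray
          8→5: 5 is gray → back edge
First back edge: 8 → 5.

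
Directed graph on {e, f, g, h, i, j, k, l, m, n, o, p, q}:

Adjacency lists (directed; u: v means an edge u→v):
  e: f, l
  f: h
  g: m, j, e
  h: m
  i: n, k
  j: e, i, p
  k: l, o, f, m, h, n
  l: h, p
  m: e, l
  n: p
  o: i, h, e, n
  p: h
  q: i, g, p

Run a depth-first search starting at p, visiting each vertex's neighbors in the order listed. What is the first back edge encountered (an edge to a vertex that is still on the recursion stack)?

DFS from p (visiting each vertex's neighbors in the order listed); mark gray on enter, black on exit:
p gray
  h gray
    m gray
      e gray
        f gray
          f→h: h is gray → back edge
First back edge: f → h.

f->h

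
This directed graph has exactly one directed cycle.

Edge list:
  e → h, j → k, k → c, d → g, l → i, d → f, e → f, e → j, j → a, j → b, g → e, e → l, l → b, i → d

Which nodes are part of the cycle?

DFS with gray/black marking from e:
e gray
  l gray
    b gray
    b black
    i gray
      d gray
        f gray
        f black
        g gray
          g→e: e is gray → back edge
Back edge closes the cycle e → l → i → d → g → e; its vertices are {d, e, g, i, l}.

d, e, g, i, l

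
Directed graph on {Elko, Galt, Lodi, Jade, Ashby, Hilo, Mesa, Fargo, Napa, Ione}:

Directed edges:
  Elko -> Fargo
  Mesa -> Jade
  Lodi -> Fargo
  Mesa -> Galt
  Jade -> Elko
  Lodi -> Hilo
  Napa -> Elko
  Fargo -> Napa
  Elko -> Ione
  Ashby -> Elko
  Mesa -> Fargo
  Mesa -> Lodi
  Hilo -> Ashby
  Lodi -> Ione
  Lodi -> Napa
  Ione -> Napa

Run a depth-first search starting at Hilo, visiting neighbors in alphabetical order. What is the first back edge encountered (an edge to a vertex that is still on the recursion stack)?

Napa→Elko

DFS from Hilo (visiting neighbors in alphabetical order); mark gray on enter, black on exit:
Hilo gray
  Ashby gray
    Elko gray
      Fargo gray
        Napa gray
          Napa→Elko: Elko is gray → back edge
First back edge: Napa → Elko.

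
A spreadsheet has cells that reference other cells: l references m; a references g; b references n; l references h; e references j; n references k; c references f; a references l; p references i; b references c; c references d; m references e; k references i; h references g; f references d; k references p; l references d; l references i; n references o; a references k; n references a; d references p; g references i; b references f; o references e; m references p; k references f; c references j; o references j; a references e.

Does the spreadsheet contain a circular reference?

No

DFS with white/gray/black marking, starting from h:
h gray
  g gray
    i gray
    i black
  g black
h black
a gray
  a→g: g black — skip
  l gray
    d gray
      p gray
        p→i: i black — skip
      p black
    d black
    l→h: h black — skip
    l→i: i black — skip
    m gray
      e gray
        j gray
        j black
      e black
      m→p: p black — skip
    m black
  l black
  a→e: e black — skip
  k gray
    f gray
      f→d: d black — skip
    f black
    k→i: i black — skip
    k→p: p black — skip
  k black
a black
b gray
  c gray
    c→f: f black — skip
    c→d: d black — skip
    c→j: j black — skip
  c black
  n gray
    n→k: k black — skip
    o gray
      o→j: j black — skip
      o→e: e black — skip
    o black
    n→a: a black — skip
  n black
  b→f: f black — skip
b black
Every edge goes to a white or black vertex — no back edge, so the graph is acyclic.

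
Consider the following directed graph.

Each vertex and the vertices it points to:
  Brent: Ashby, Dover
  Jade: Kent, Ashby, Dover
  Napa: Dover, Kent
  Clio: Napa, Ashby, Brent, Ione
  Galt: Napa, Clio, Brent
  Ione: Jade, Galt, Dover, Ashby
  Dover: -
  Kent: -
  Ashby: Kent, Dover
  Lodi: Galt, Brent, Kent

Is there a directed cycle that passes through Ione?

Ione is on a cycle iff Ione can reach itself via ≥1 edge.
Ione → Galt → Clio → Ione — yes.

Yes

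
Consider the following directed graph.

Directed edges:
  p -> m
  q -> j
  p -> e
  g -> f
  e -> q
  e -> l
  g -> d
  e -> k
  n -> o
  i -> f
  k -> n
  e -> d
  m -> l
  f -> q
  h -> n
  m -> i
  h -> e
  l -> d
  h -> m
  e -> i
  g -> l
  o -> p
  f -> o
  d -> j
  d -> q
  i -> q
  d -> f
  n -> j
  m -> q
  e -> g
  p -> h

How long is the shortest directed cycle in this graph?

4

For each vertex v, BFS finds the shortest path from v back to v.
The shortest such closed walk is p → h → n → o → p, length 4.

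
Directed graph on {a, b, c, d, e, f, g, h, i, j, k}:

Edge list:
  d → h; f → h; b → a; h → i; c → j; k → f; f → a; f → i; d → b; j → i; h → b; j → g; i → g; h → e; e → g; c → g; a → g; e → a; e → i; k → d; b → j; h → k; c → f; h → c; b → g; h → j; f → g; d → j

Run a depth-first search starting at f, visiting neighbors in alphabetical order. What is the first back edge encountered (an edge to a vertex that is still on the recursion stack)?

DFS from f (visiting neighbors in alphabetical order); mark gray on enter, black on exit:
f gray
  a gray
    g gray
    g black
  a black
  f→g: g black — skip
  h gray
    b gray
      b→a: a black — skip
      b→g: g black — skip
      j gray
        j→g: g black — skip
        i gray
          i→g: g black — skip
        i black
      j black
    b black
    c gray
      c→f: f is gray → back edge
First back edge: c → f.

c→f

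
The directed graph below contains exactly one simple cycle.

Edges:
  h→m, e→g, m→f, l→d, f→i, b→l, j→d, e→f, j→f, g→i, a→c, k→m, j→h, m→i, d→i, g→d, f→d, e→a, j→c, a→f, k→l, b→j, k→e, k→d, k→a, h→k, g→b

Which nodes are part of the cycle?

b, e, g, h, j, k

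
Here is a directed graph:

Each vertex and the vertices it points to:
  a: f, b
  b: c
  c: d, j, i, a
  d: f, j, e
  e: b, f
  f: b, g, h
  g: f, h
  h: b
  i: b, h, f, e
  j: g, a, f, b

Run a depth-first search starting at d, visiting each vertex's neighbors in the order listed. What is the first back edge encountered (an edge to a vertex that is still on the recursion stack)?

c→d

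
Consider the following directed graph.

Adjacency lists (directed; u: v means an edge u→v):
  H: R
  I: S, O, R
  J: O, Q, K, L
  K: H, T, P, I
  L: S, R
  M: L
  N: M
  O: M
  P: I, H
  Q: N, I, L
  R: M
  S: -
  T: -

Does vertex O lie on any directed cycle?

No

O lies on a cycle iff there is a path from O back to itself.
Exploring from O, it never reaches itself; equivalently, its strongly connected component is a singleton.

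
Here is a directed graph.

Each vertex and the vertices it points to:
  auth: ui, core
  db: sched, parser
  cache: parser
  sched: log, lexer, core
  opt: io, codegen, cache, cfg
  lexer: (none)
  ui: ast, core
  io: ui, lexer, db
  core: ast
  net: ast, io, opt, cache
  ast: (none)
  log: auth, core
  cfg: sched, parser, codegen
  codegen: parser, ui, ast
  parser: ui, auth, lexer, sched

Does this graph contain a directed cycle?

No

DFS with white/gray/black marking, starting from ui:
ui gray
  ast gray
  ast black
  core gray
    core→ast: ast black — skip
  core black
ui black
auth gray
  auth→ui: ui black — skip
  auth→core: core black — skip
auth black
db gray
  sched gray
    log gray
      log→auth: auth black — skip
      log→core: core black — skip
    log black
    lexer gray
    lexer black
    sched→core: core black — skip
  sched black
  parser gray
    parser→ui: ui black — skip
    parser→auth: auth black — skip
    parser→lexer: lexer black — skip
    parser→sched: sched black — skip
  parser black
db black
cache gray
  cache→parser: parser black — skip
cache black
opt gray
  io gray
    io→ui: ui black — skip
    io→lexer: lexer black — skip
    io→db: db black — skip
  io black
  codegen gray
    codegen→parser: parser black — skip
    codegen→ui: ui black — skip
    codegen→ast: ast black — skip
  codegen black
  opt→cache: cache black — skip
  cfg gray
    cfg→sched: sched black — skip
    cfg→parser: parser black — skip
    cfg→codegen: codegen black — skip
  cfg black
opt black
net gray
  net→ast: ast black — skip
  net→io: io black — skip
  net→opt: opt black — skip
  net→cache: cache black — skip
net black
Every edge goes to a white or black vertex — no back edge, so the graph is acyclic.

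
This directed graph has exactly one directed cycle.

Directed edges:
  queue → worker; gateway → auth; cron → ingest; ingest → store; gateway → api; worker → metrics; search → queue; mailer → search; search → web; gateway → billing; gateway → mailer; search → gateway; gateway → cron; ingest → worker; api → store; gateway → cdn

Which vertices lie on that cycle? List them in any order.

mailer, search, gateway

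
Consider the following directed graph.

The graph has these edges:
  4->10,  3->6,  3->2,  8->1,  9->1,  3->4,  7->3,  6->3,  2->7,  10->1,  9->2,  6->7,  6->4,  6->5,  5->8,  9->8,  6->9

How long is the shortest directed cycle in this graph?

2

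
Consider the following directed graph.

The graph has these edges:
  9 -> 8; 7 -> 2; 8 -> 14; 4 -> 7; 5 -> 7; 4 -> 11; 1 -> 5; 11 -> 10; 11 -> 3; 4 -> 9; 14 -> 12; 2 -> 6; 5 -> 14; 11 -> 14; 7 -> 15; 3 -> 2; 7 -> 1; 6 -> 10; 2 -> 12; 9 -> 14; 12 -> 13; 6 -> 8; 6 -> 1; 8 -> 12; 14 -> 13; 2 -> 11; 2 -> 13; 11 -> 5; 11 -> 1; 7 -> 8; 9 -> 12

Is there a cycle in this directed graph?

DFS with white/gray/black marking, starting from 4:
4 gray
  9 gray
    14 gray
      12 gray
        13 gray
        13 black
      12 black
      14→13: 13 black — skip
    14 black
    8 gray
      8→12: 12 black — skip
      8→14: 14 black — skip
    8 black
    9→12: 12 black — skip
  9 black
  11 gray
    11→14: 14 black — skip
    5 gray
      7 gray
        2 gray
          2→13: 13 black — skip
          2→11: 11 is gray → back edge
Back edge found, so a cycle exists: 11 → 5 → 7 → 2 → 11.

Yes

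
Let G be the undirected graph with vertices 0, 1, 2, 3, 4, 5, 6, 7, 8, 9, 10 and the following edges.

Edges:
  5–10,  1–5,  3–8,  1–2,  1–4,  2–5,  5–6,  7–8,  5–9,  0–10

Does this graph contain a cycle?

Yes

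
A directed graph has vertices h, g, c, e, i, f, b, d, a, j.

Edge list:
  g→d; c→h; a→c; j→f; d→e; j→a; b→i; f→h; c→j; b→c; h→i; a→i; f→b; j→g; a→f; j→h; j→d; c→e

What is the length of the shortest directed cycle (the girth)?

For each vertex v, BFS finds the shortest path from v back to v.
The shortest such closed walk is j → a → c → j, length 3.

3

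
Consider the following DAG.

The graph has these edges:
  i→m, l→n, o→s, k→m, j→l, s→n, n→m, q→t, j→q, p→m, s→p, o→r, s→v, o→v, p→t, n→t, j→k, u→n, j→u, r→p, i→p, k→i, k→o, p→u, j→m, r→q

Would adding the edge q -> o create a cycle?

Yes

Adding q→o creates a cycle iff o can already reach q.
Path from o: o → r → q.
So o → … → q → o is a cycle.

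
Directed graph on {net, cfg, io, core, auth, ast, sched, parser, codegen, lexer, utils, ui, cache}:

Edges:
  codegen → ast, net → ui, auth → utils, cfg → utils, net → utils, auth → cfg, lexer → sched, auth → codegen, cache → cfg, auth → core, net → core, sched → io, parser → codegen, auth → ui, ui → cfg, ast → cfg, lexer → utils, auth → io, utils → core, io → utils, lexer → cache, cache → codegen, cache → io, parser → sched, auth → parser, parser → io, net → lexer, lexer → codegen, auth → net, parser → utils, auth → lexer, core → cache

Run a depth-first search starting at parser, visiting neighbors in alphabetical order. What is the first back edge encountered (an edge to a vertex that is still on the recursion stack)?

cache→cfg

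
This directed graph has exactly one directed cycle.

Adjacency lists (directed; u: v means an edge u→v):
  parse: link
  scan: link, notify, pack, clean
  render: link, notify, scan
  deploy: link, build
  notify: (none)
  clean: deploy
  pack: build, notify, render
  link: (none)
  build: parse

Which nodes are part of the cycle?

pack, scan, render

DFS with gray/black marking from scan:
scan gray
  link gray
  link black
  notify gray
  notify black
  pack gray
    build gray
      parse gray
        parse→link: link black — skip
      parse black
    build black
    pack→notify: notify black — skip
    render gray
      render→link: link black — skip
      render→notify: notify black — skip
      render→scan: scan is gray → back edge
Back edge closes the cycle scan → pack → render → scan; its vertices are {pack, scan, render}.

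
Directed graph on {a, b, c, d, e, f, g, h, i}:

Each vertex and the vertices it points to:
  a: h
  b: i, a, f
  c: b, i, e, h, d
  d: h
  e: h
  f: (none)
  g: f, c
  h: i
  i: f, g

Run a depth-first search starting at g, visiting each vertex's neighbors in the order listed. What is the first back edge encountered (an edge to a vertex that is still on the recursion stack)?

DFS from g (visiting each vertex's neighbors in the order listed); mark gray on enter, black on exit:
g gray
  f gray
  f black
  c gray
    b gray
      i gray
        i→f: f black — skip
        i→g: g is gray → back edge
First back edge: i → g.

i→g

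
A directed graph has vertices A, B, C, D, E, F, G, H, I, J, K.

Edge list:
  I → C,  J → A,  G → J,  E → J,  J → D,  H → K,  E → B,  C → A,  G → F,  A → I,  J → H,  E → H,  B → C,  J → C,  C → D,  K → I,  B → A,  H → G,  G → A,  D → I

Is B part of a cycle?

B lies on a cycle iff there is a path from B back to itself.
Exploring from B, it never reaches itself; equivalently, its strongly connected component is a singleton.

No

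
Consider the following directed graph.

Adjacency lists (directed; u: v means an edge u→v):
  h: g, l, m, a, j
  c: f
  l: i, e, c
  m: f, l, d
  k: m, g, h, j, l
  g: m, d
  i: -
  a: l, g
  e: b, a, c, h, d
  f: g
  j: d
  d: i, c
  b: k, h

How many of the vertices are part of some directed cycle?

A vertex is on a directed cycle iff it belongs to a strongly connected component of size ≥ 2 (or has a self-loop).
The vertices on cycles are {a, b, c, d, e, f, g, h, j, k, l, m} — 12 in total.

12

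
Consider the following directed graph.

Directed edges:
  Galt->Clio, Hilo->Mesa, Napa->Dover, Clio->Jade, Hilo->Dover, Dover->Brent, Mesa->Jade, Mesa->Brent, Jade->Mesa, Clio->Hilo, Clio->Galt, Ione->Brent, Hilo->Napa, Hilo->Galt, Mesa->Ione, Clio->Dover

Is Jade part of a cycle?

Yes

Jade is on a cycle iff Jade can reach itself via ≥1 edge.
Jade → Mesa → Jade — yes.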